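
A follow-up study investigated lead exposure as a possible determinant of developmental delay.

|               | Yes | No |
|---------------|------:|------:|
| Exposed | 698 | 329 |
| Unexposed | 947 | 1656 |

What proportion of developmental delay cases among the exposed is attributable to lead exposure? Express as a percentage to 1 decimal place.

Cells: a = 698, b = 329, c = 947, d = 1656.
Risk in exposed = 698/1027 = 0.67965; risk in unexposed = 947/2603 = 0.36381.
RR = 0.67965/0.36381 = 1.86814
AR% = (RR − 1)/RR × 100 = (1.86814 − 1)/1.86814 × 100 = 46.4708%

46.5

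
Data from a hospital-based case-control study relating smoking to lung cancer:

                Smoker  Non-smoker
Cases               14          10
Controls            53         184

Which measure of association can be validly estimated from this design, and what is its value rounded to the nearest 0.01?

Reading the table with exposure as columns: a = 14 (Smoker, case), b = 53 (Smoker, non-case), c = 10 (Non-smoker, case), d = 184.
This is a hospital-based case-control study: participants were sampled on outcome status, so risks in the source population cannot be estimated directly — relative risk is not valid here. The odds ratio is the appropriate measure.
OR = (a·d)/(b·c) = (14 × 184) / (53 × 10) = 2576 / 530 = 4.86038

4.86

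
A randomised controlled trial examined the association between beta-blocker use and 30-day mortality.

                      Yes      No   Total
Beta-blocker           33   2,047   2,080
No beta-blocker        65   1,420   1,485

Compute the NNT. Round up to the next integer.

36

Risk in treated group = 33/2080 = 0.01587; risk in control = 65/1485 = 0.04377.
Absolute risk reduction = 0.04377 − 0.01587 = 0.02791
NNT = 1 / ARR = 1 / 0.02791 = 35.835 → round up → 36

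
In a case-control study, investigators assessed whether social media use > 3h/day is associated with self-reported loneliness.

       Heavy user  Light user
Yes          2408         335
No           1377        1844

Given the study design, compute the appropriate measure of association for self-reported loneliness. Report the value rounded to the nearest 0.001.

Reading the table with exposure as columns: a = 2408 (Heavy user, case), b = 1377 (Heavy user, non-case), c = 335 (Light user, case), d = 1844.
This is a case-control study: participants were sampled on outcome status, so risks in the source population cannot be estimated directly — relative risk is not valid here. The odds ratio is the appropriate measure.
OR = (a·d)/(b·c) = (2408 × 1844) / (1377 × 335) = 4440352 / 461295 = 9.62584

9.626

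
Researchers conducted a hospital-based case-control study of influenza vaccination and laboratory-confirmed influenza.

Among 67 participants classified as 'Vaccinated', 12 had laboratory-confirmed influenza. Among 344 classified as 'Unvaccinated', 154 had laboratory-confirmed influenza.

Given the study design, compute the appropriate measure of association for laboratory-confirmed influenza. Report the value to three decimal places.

0.269

From the description: a = 12, b = 55, c = 154, d = 190.
This is a hospital-based case-control study: participants were sampled on outcome status, so risks in the source population cannot be estimated directly — relative risk is not valid here. The odds ratio is the appropriate measure.
OR = (a·d)/(b·c) = (12 × 190) / (55 × 154) = 2280 / 8470 = 0.26919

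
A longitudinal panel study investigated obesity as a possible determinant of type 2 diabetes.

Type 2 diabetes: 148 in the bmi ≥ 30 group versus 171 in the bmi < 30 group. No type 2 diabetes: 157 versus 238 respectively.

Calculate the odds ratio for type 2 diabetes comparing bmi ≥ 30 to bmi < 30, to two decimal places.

From the description: a = 148, b = 157, c = 171, d = 238.
OR = (a·d)/(b·c) = (148 × 238) / (157 × 171) = 35224 / 26847 = 1.31203
The odds of type 2 diabetes are about 1.31 times as high in the bmi ≥ 30 group.

1.31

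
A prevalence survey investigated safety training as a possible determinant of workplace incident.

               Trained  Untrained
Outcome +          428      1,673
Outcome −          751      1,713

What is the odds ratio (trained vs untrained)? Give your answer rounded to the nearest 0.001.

Reading the table with exposure as columns: a = 428 (Trained, case), b = 751 (Trained, non-case), c = 1673 (Untrained, case), d = 1713.
OR = (a·d)/(b·c) = (428 × 1713) / (751 × 1673) = 733164 / 1256423 = 0.58353
Exposure is associated with lower odds of workplace incident (OR = 0.58 < 1).

0.584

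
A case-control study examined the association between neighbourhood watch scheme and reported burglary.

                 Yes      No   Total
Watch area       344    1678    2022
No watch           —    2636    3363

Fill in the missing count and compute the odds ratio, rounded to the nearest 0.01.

0.74

The missing cell is in the unexposed row: 3363 − 2636 = 727.
So a = 344, b = 1678, c = 727, d = 2636.
OR = (a·d)/(b·c) = (344 × 2636) / (1678 × 727) = 906784 / 1219906 = 0.74332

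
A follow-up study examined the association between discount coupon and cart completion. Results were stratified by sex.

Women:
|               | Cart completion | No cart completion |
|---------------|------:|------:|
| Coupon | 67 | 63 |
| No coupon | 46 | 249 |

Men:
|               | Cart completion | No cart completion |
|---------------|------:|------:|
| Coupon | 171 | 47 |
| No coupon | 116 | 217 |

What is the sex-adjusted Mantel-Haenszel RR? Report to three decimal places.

RR_MH = Σ(aᵢ·n₀ᵢ/nᵢ) / Σ(cᵢ·n₁ᵢ/nᵢ), with n₁ᵢ = aᵢ+bᵢ (exposed), n₀ᵢ = cᵢ+dᵢ (unexposed), nᵢ = n₁ᵢ+n₀ᵢ.
Stratum 1 (Women): n₁ = 130, n₀ = 295, n = 425; a·n₀/n = 67·295/425 = 46.5059; c·n₁/n = 46·130/425 = 14.0706
Stratum 2 (Men): n₁ = 218, n₀ = 333, n = 551; a·n₀/n = 171·333/551 = 103.3448; c·n₁/n = 116·218/551 = 45.8947
RR_MH = (46.5059 + 103.3448) / (14.0706 + 45.8947) = 149.8507 / 59.9653 = 2.49896

2.499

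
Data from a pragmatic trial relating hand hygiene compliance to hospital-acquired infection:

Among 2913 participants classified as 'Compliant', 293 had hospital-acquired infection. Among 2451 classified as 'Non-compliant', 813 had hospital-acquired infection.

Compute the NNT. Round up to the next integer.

Risk in treated group = 293/2913 = 0.10058; risk in control = 813/2451 = 0.33170.
Absolute risk reduction = 0.33170 − 0.10058 = 0.23112
NNT = 1 / ARR = 1 / 0.23112 = 4.327 → round up → 5

5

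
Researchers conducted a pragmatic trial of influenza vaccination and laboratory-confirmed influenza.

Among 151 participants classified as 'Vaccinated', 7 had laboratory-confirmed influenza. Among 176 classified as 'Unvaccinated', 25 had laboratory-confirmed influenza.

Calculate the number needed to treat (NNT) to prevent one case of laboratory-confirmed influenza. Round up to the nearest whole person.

Risk in treated group = 7/151 = 0.04636; risk in control = 25/176 = 0.14205.
Absolute risk reduction = 0.14205 − 0.04636 = 0.09569
NNT = 1 / ARR = 1 / 0.09569 = 10.451 → round up → 11

11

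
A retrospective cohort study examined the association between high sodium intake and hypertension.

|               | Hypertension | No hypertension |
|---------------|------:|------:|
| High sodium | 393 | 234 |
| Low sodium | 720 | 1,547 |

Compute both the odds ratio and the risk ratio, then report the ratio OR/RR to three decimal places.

1.828

Cells: a = 393, b = 234, c = 720, d = 1547.
OR = (393·1547)/(234·720) = 607971/168480 = 3.60856
Risk in exposed = 393/627 = 0.62679; risk in unexposed = 720/2267 = 0.31760; RR = 1.97353
OR/RR = 3.60856 / 1.97353 = 1.82848
The outcome is not rare, so the OR lies further from 1 than the RR.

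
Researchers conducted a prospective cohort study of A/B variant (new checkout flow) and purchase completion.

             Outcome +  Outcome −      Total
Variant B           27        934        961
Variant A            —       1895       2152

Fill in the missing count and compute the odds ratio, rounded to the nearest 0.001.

0.213

The missing cell is in the unexposed row: 2152 − 1895 = 257.
So a = 27, b = 934, c = 257, d = 1895.
OR = (a·d)/(b·c) = (27 × 1895) / (934 × 257) = 51165 / 240038 = 0.21315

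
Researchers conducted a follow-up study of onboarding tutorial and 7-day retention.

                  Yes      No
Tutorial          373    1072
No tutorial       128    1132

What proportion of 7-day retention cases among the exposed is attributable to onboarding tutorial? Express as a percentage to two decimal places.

Cells: a = 373, b = 1072, c = 128, d = 1132.
Risk in exposed = 373/1445 = 0.25813; risk in unexposed = 128/1260 = 0.10159.
RR = 0.25813/0.10159 = 2.54098
AR% = (RR − 1)/RR × 100 = (2.54098 − 1)/2.54098 × 100 = 60.6451%

60.65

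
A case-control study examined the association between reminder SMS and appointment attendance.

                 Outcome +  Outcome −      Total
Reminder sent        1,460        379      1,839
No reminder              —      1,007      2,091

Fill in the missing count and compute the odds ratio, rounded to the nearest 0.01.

3.58

The missing cell is in the unexposed row: 2091 − 1007 = 1084.
So a = 1460, b = 379, c = 1084, d = 1007.
OR = (a·d)/(b·c) = (1460 × 1007) / (379 × 1084) = 1470220 / 410836 = 3.57861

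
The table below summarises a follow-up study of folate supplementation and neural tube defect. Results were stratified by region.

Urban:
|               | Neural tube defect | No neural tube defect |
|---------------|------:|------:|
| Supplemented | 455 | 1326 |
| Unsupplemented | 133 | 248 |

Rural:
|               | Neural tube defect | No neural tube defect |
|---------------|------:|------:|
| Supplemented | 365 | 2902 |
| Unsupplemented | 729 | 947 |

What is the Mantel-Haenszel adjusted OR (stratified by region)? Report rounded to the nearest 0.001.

0.240

OR_MH = Σ(aᵢdᵢ/nᵢ) / Σ(bᵢcᵢ/nᵢ), where nᵢ is the stratum total.
Stratum 1 (Urban): n = 2162; a·d/n = 455·248/2162 = 52.1924; b·c/n = 1326·133/2162 = 81.5717
Stratum 2 (Rural): n = 4943; a·d/n = 365·947/4943 = 69.9282; b·c/n = 2902·729/4943 = 427.9907
OR_MH = (52.1924 + 69.9282) / (81.5717 + 427.9907) = 122.1206 / 509.5624 = 0.23966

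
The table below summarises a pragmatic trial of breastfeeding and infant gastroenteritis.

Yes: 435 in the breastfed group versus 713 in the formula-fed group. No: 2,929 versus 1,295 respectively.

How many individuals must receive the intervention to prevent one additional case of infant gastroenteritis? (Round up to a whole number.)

Risk in treated group = 435/3364 = 0.12931; risk in control = 713/2008 = 0.35508.
Absolute risk reduction = 0.35508 − 0.12931 = 0.22577
NNT = 1 / ARR = 1 / 0.22577 = 4.429 → round up → 5

5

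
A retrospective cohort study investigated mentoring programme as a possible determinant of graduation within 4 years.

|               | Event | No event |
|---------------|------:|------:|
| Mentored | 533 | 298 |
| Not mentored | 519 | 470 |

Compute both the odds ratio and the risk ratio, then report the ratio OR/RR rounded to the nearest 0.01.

Cells: a = 533, b = 298, c = 519, d = 470.
OR = (533·470)/(298·519) = 250510/154662 = 1.61973
Risk in exposed = 533/831 = 0.64140; risk in unexposed = 519/989 = 0.52477; RR = 1.22224
OR/RR = 1.61973 / 1.22224 = 1.32521
The outcome is not rare, so the OR lies further from 1 than the RR.

1.33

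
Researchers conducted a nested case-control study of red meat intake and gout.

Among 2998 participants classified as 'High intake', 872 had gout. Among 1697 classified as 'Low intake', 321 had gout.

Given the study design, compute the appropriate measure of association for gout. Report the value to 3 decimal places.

From the description: a = 872, b = 2126, c = 321, d = 1376.
This is a nested case-control study: participants were sampled on outcome status, so risks in the source population cannot be estimated directly — relative risk is not valid here. The odds ratio is the appropriate measure.
OR = (a·d)/(b·c) = (872 × 1376) / (2126 × 321) = 1199872 / 682446 = 1.75819

1.758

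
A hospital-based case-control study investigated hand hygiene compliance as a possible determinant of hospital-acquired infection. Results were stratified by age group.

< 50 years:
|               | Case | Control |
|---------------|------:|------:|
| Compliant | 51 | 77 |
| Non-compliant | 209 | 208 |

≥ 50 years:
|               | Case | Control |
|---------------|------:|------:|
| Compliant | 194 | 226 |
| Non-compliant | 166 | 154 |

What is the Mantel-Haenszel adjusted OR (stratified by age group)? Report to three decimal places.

OR_MH = Σ(aᵢdᵢ/nᵢ) / Σ(bᵢcᵢ/nᵢ), where nᵢ is the stratum total.
Stratum 1 (< 50 years): n = 545; a·d/n = 51·208/545 = 19.4642; b·c/n = 77·209/545 = 29.5284
Stratum 2 (≥ 50 years): n = 740; a·d/n = 194·154/740 = 40.3730; b·c/n = 226·166/740 = 50.6973
OR_MH = (19.4642 + 40.3730) / (29.5284 + 50.6973) = 59.8372 / 80.2257 = 0.74586

0.746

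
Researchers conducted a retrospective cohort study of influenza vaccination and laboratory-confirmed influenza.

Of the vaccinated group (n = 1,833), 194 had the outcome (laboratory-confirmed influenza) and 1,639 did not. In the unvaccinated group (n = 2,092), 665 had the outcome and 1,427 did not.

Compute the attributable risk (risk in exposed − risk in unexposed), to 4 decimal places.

-0.2120

From the description: a = 194, b = 1639, c = 665, d = 1427.
Risk in exposed = 194/1833 = 0.105837; risk in unexposed = 665/2092 = 0.317878.
Risk difference = 0.105837 − 0.317878 = -0.212040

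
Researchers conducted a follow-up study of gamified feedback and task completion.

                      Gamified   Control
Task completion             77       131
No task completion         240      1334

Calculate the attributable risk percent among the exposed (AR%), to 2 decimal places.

63.19

Reading the table with exposure as columns: a = 77 (Gamified, case), b = 240 (Gamified, non-case), c = 131 (Control, case), d = 1334.
Risk in exposed = 77/317 = 0.24290; risk in unexposed = 131/1465 = 0.08942.
RR = 0.24290/0.08942 = 2.71643
AR% = (RR − 1)/RR × 100 = (2.71643 − 1)/2.71643 × 100 = 63.1869%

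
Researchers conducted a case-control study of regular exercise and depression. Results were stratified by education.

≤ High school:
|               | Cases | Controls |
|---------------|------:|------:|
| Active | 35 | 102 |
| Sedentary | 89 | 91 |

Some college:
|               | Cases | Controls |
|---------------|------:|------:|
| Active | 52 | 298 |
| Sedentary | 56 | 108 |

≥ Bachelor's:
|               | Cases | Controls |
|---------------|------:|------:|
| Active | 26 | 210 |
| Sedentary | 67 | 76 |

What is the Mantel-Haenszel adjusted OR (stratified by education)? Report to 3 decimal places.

OR_MH = Σ(aᵢdᵢ/nᵢ) / Σ(bᵢcᵢ/nᵢ), where nᵢ is the stratum total.
Stratum 1 (≤ High school): n = 317; a·d/n = 35·91/317 = 10.0473; b·c/n = 102·89/317 = 28.6372
Stratum 2 (Some college): n = 514; a·d/n = 52·108/514 = 10.9261; b·c/n = 298·56/514 = 32.4669
Stratum 3 (≥ Bachelor's): n = 379; a·d/n = 26·76/379 = 5.2137; b·c/n = 210·67/379 = 37.1240
OR_MH = (10.0473 + 10.9261 + 5.2137) / (28.6372 + 32.4669 + 37.1240) = 26.1871 / 98.2282 = 0.26659

0.267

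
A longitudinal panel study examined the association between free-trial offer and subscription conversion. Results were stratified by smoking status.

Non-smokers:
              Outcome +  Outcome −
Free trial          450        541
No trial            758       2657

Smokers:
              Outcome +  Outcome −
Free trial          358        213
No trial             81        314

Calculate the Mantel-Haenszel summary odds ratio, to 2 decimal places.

3.50

OR_MH = Σ(aᵢdᵢ/nᵢ) / Σ(bᵢcᵢ/nᵢ), where nᵢ is the stratum total.
Stratum 1 (Non-smokers): n = 4406; a·d/n = 450·2657/4406 = 271.3686; b·c/n = 541·758/4406 = 93.0726
Stratum 2 (Smokers): n = 966; a·d/n = 358·314/966 = 116.3685; b·c/n = 213·81/966 = 17.8602
OR_MH = (271.3686 + 116.3685) / (93.0726 + 17.8602) = 387.7371 / 110.9329 = 3.49524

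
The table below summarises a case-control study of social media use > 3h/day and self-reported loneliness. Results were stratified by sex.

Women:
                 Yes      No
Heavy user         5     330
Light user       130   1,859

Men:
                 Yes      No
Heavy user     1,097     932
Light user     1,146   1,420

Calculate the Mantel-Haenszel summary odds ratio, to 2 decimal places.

OR_MH = Σ(aᵢdᵢ/nᵢ) / Σ(bᵢcᵢ/nᵢ), where nᵢ is the stratum total.
Stratum 1 (Women): n = 2324; a·d/n = 5·1859/2324 = 3.9996; b·c/n = 330·130/2324 = 18.4596
Stratum 2 (Men): n = 4595; a·d/n = 1097·1420/4595 = 339.0076; b·c/n = 932·1146/4595 = 232.4422
OR_MH = (3.9996 + 339.0076) / (18.4596 + 232.4422) = 343.0072 / 250.9018 = 1.36710

1.37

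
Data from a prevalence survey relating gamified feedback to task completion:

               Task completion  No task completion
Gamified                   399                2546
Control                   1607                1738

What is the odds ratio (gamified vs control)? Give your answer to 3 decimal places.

Cells: a = 399, b = 2546, c = 1607, d = 1738.
OR = (a·d)/(b·c) = (399 × 1738) / (2546 × 1607) = 693462 / 4091422 = 0.16949
Exposure is associated with lower odds of task completion (OR = 0.17 < 1).

0.169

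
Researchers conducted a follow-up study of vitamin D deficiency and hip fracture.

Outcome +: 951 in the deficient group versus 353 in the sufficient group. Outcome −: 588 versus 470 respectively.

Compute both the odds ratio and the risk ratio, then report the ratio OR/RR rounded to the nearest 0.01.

1.49

From the description: a = 951, b = 588, c = 353, d = 470.
OR = (951·470)/(588·353) = 446970/207564 = 2.15341
Risk in exposed = 951/1539 = 0.61793; risk in unexposed = 353/823 = 0.42892; RR = 1.44068
OR/RR = 2.15341 / 1.44068 = 1.49472
The outcome is not rare, so the OR lies further from 1 than the RR.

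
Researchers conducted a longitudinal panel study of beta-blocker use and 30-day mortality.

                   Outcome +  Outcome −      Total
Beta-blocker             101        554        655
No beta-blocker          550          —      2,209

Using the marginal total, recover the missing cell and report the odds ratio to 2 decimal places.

0.55

The missing cell is in the unexposed row: 2209 − 550 = 1659.
So a = 101, b = 554, c = 550, d = 1659.
OR = (a·d)/(b·c) = (101 × 1659) / (554 × 550) = 167559 / 304700 = 0.54991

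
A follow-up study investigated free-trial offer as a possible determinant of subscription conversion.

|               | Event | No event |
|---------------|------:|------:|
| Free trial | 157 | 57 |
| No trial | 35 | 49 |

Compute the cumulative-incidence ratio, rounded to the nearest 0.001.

1.761

Cells: a = 157, b = 57, c = 35, d = 49.
Risk in exposed = 157/214 = 0.73364; risk in unexposed = 35/84 = 0.41667.
RR = 0.73364 / 0.41667 = 1.76075
The risk among the exposed is 1.76 times that among the unexposed.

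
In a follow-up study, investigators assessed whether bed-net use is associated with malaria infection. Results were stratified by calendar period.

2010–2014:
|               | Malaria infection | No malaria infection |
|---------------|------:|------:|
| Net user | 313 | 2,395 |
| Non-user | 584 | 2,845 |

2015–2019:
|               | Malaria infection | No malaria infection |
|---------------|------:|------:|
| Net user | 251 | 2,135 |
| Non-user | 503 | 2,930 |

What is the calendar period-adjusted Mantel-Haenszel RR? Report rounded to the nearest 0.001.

0.696

RR_MH = Σ(aᵢ·n₀ᵢ/nᵢ) / Σ(cᵢ·n₁ᵢ/nᵢ), with n₁ᵢ = aᵢ+bᵢ (exposed), n₀ᵢ = cᵢ+dᵢ (unexposed), nᵢ = n₁ᵢ+n₀ᵢ.
Stratum 1 (2010–2014): n₁ = 2708, n₀ = 3429, n = 6137; a·n₀/n = 313·3429/6137 = 174.8863; c·n₁/n = 584·2708/6137 = 257.6946
Stratum 2 (2015–2019): n₁ = 2386, n₀ = 3433, n = 5819; a·n₀/n = 251·3433/5819 = 148.0809; c·n₁/n = 503·2386/5819 = 206.2482
RR_MH = (174.8863 + 148.0809) / (257.6946 + 206.2482) = 322.9672 / 463.9428 = 0.69614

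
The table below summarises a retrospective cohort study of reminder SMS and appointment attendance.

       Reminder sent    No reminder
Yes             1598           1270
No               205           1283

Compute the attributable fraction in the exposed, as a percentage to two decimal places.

43.87

Reading the table with exposure as columns: a = 1598 (Reminder sent, case), b = 205 (Reminder sent, non-case), c = 1270 (No reminder, case), d = 1283.
Risk in exposed = 1598/1803 = 0.88630; risk in unexposed = 1270/2553 = 0.49745.
RR = 0.88630/0.49745 = 1.78167
AR% = (RR − 1)/RR × 100 = (1.78167 − 1)/1.78167 × 100 = 43.8730%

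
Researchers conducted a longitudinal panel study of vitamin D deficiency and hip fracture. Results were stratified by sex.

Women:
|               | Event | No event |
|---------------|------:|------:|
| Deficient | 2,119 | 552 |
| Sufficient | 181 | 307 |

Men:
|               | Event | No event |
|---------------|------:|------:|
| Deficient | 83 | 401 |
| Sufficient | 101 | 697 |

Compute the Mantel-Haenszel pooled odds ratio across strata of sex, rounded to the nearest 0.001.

3.971

OR_MH = Σ(aᵢdᵢ/nᵢ) / Σ(bᵢcᵢ/nᵢ), where nᵢ is the stratum total.
Stratum 1 (Women): n = 3159; a·d/n = 2119·307/3159 = 205.9300; b·c/n = 552·181/3159 = 31.6277
Stratum 2 (Men): n = 1282; a·d/n = 83·697/1282 = 45.1256; b·c/n = 401·101/1282 = 31.5920
OR_MH = (205.9300 + 45.1256) / (31.6277 + 31.5920) = 251.0556 / 63.2198 = 3.97116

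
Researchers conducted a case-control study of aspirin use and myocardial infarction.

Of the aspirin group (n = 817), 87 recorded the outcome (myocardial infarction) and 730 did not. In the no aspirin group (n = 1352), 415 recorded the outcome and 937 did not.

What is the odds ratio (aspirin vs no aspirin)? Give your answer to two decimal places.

From the description: a = 87, b = 730, c = 415, d = 937.
OR = (a·d)/(b·c) = (87 × 937) / (730 × 415) = 81519 / 302950 = 0.26908
Exposure is associated with lower odds of myocardial infarction (OR = 0.27 < 1).

0.27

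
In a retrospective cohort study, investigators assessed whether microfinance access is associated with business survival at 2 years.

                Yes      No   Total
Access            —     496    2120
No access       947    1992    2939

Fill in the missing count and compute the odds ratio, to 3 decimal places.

The missing cell is in the exposed row: 2120 − 496 = 1624.
So a = 1624, b = 496, c = 947, d = 1992.
OR = (a·d)/(b·c) = (1624 × 1992) / (496 × 947) = 3235008 / 469712 = 6.88722

6.887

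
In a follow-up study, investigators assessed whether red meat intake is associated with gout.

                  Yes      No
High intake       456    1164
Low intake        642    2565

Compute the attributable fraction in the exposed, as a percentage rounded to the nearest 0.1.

Cells: a = 456, b = 1164, c = 642, d = 2565.
Risk in exposed = 456/1620 = 0.28148; risk in unexposed = 642/3207 = 0.20019.
RR = 0.28148/0.20019 = 1.40609
AR% = (RR − 1)/RR × 100 = (1.40609 − 1)/1.40609 × 100 = 28.8809%

28.9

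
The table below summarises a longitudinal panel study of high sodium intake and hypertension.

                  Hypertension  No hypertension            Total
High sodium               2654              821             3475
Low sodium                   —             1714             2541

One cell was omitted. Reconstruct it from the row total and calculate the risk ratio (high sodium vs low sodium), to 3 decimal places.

The missing cell is in the unexposed row: 2541 − 1714 = 827.
So a = 2654, b = 821, c = 827, d = 1714.
RR = [a/(a+b)] / [c/(c+d)] = (2654/3475) / (827/2541) = 0.76374/0.32546 = 2.34663

2.347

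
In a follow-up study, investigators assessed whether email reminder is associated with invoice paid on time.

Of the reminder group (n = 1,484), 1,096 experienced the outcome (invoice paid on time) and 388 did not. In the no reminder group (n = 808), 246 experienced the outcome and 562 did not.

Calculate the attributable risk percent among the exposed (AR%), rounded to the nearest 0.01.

58.78

From the description: a = 1096, b = 388, c = 246, d = 562.
Risk in exposed = 1096/1484 = 0.73854; risk in unexposed = 246/808 = 0.30446.
RR = 0.73854/0.30446 = 2.42579
AR% = (RR − 1)/RR × 100 = (2.42579 − 1)/2.42579 × 100 = 58.7763%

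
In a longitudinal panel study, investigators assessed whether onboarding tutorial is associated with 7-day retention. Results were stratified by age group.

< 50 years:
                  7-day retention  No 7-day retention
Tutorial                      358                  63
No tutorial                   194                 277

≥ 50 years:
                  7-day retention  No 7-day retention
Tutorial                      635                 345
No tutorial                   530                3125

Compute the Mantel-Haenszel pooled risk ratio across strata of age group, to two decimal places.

RR_MH = Σ(aᵢ·n₀ᵢ/nᵢ) / Σ(cᵢ·n₁ᵢ/nᵢ), with n₁ᵢ = aᵢ+bᵢ (exposed), n₀ᵢ = cᵢ+dᵢ (unexposed), nᵢ = n₁ᵢ+n₀ᵢ.
Stratum 1 (< 50 years): n₁ = 421, n₀ = 471, n = 892; a·n₀/n = 358·471/892 = 189.0336; c·n₁/n = 194·421/892 = 91.5628
Stratum 2 (≥ 50 years): n₁ = 980, n₀ = 3655, n = 4635; a·n₀/n = 635·3655/4635 = 500.7389; c·n₁/n = 530·980/4635 = 112.0604
RR_MH = (189.0336 + 500.7389) / (91.5628 + 112.0604) = 689.7726 / 203.6232 = 3.38750

3.39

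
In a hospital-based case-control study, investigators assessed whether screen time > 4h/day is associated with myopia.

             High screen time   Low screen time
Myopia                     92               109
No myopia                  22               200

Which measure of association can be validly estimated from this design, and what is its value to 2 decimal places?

Reading the table with exposure as columns: a = 92 (High screen time, case), b = 22 (High screen time, non-case), c = 109 (Low screen time, case), d = 200.
This is a hospital-based case-control study: participants were sampled on outcome status, so risks in the source population cannot be estimated directly — relative risk is not valid here. The odds ratio is the appropriate measure.
OR = (a·d)/(b·c) = (92 × 200) / (22 × 109) = 18400 / 2398 = 7.67306

7.67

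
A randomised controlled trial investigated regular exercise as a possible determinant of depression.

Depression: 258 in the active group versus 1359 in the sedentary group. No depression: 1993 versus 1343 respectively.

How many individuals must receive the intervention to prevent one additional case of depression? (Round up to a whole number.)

3

Risk in treated group = 258/2251 = 0.11462; risk in control = 1359/2702 = 0.50296.
Absolute risk reduction = 0.50296 − 0.11462 = 0.38835
NNT = 1 / ARR = 1 / 0.38835 = 2.575 → round up → 3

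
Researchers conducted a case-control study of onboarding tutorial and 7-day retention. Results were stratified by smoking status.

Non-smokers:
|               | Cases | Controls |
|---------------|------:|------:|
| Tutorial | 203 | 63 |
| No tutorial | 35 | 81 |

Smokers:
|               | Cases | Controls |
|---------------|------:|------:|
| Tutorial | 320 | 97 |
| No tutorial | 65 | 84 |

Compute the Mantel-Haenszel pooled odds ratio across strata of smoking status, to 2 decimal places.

5.35

OR_MH = Σ(aᵢdᵢ/nᵢ) / Σ(bᵢcᵢ/nᵢ), where nᵢ is the stratum total.
Stratum 1 (Non-smokers): n = 382; a·d/n = 203·81/382 = 43.0445; b·c/n = 63·35/382 = 5.7723
Stratum 2 (Smokers): n = 566; a·d/n = 320·84/566 = 47.4912; b·c/n = 97·65/566 = 11.1396
OR_MH = (43.0445 + 47.4912) / (5.7723 + 11.1396) = 90.5357 / 16.9118 = 5.35339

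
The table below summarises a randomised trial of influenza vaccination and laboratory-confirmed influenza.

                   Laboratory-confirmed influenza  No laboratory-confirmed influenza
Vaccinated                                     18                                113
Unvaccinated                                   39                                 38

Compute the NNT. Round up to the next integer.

Risk in treated group = 18/131 = 0.13740; risk in control = 39/77 = 0.50649.
Absolute risk reduction = 0.50649 − 0.13740 = 0.36909
NNT = 1 / ARR = 1 / 0.36909 = 2.709 → round up → 3

3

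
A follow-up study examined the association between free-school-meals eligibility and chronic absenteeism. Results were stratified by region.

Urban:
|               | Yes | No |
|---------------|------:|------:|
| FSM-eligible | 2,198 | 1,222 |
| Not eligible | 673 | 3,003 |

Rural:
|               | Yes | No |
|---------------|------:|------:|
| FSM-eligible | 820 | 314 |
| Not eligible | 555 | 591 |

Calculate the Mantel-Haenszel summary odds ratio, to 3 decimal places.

5.942

OR_MH = Σ(aᵢdᵢ/nᵢ) / Σ(bᵢcᵢ/nᵢ), where nᵢ is the stratum total.
Stratum 1 (Urban): n = 7096; a·d/n = 2198·3003/7096 = 930.1852; b·c/n = 1222·673/7096 = 115.8971
Stratum 2 (Rural): n = 2280; a·d/n = 820·591/2280 = 212.5526; b·c/n = 314·555/2280 = 76.4342
OR_MH = (930.1852 + 212.5526) / (115.8971 + 76.4342) = 1142.7378 / 192.3313 = 5.94151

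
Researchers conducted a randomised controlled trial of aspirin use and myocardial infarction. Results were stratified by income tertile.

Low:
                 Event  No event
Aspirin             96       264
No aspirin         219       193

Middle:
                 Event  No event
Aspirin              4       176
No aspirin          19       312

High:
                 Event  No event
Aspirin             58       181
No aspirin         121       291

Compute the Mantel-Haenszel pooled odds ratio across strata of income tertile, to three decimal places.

OR_MH = Σ(aᵢdᵢ/nᵢ) / Σ(bᵢcᵢ/nᵢ), where nᵢ is the stratum total.
Stratum 1 (Low): n = 772; a·d/n = 96·193/772 = 24.0000; b·c/n = 264·219/772 = 74.8912
Stratum 2 (Middle): n = 511; a·d/n = 4·312/511 = 2.4423; b·c/n = 176·19/511 = 6.5440
Stratum 3 (High): n = 651; a·d/n = 58·291/651 = 25.9263; b·c/n = 181·121/651 = 33.6421
OR_MH = (24.0000 + 2.4423 + 25.9263) / (74.8912 + 6.5440 + 33.6421) = 52.3685 / 115.0773 = 0.45507

0.455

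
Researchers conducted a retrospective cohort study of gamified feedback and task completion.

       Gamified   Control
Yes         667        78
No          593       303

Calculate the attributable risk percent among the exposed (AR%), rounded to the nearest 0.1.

61.3

Reading the table with exposure as columns: a = 667 (Gamified, case), b = 593 (Gamified, non-case), c = 78 (Control, case), d = 303.
Risk in exposed = 667/1260 = 0.52937; risk in unexposed = 78/381 = 0.20472.
RR = 0.52937/0.20472 = 2.58574
AR% = (RR − 1)/RR × 100 = (2.58574 − 1)/2.58574 × 100 = 61.3264%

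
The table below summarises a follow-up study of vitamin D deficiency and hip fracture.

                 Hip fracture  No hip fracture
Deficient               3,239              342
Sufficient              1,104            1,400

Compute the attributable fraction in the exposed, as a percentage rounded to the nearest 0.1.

51.3

Cells: a = 3239, b = 342, c = 1104, d = 1400.
Risk in exposed = 3239/3581 = 0.90450; risk in unexposed = 1104/2504 = 0.44089.
RR = 0.90450/0.44089 = 2.05150
AR% = (RR − 1)/RR × 100 = (2.05150 − 1)/2.05150 × 100 = 51.2552%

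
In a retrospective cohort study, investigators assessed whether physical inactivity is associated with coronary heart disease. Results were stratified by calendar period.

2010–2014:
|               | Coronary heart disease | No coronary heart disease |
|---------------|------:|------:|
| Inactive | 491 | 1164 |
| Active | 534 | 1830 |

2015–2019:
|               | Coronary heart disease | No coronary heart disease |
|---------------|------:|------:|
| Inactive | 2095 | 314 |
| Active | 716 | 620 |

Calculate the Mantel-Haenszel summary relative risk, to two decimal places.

RR_MH = Σ(aᵢ·n₀ᵢ/nᵢ) / Σ(cᵢ·n₁ᵢ/nᵢ), with n₁ᵢ = aᵢ+bᵢ (exposed), n₀ᵢ = cᵢ+dᵢ (unexposed), nᵢ = n₁ᵢ+n₀ᵢ.
Stratum 1 (2010–2014): n₁ = 1655, n₀ = 2364, n = 4019; a·n₀/n = 491·2364/4019 = 288.8092; c·n₁/n = 534·1655/4019 = 219.8980
Stratum 2 (2015–2019): n₁ = 2409, n₀ = 1336, n = 3745; a·n₀/n = 2095·1336/3745 = 747.3752; c·n₁/n = 716·2409/3745 = 460.5725
RR_MH = (288.8092 + 747.3752) / (219.8980 + 460.5725) = 1036.1843 / 680.4705 = 1.52275

1.52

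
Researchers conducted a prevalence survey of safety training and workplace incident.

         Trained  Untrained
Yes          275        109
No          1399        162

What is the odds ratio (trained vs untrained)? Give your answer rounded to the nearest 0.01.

Reading the table with exposure as columns: a = 275 (Trained, case), b = 1399 (Trained, non-case), c = 109 (Untrained, case), d = 162.
OR = (a·d)/(b·c) = (275 × 162) / (1399 × 109) = 44550 / 152491 = 0.29215
Exposure is associated with lower odds of workplace incident (OR = 0.29 < 1).

0.29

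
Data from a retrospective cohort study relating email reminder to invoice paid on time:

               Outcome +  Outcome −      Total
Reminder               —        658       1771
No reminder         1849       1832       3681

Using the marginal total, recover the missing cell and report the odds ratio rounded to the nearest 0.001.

The missing cell is in the exposed row: 1771 − 658 = 1113.
So a = 1113, b = 658, c = 1849, d = 1832.
OR = (a·d)/(b·c) = (1113 × 1832) / (658 × 1849) = 2039016 / 1216642 = 1.67594

1.676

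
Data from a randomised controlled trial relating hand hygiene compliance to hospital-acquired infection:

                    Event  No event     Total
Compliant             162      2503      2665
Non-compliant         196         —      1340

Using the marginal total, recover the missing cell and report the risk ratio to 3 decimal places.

The missing cell is in the unexposed row: 1340 − 196 = 1144.
So a = 162, b = 2503, c = 196, d = 1144.
RR = [a/(a+b)] / [c/(c+d)] = (162/2665) / (196/1340) = 0.06079/0.14627 = 0.41559

0.416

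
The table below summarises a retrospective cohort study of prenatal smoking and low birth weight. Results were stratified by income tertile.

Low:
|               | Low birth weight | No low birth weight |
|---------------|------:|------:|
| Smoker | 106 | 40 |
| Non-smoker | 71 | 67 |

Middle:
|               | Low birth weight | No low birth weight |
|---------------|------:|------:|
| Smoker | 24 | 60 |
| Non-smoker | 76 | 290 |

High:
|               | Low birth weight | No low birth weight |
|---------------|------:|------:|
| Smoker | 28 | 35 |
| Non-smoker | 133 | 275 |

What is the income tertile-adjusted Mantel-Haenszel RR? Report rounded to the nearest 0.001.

RR_MH = Σ(aᵢ·n₀ᵢ/nᵢ) / Σ(cᵢ·n₁ᵢ/nᵢ), with n₁ᵢ = aᵢ+bᵢ (exposed), n₀ᵢ = cᵢ+dᵢ (unexposed), nᵢ = n₁ᵢ+n₀ᵢ.
Stratum 1 (Low): n₁ = 146, n₀ = 138, n = 284; a·n₀/n = 106·138/284 = 51.5070; c·n₁/n = 71·146/284 = 36.5000
Stratum 2 (Middle): n₁ = 84, n₀ = 366, n = 450; a·n₀/n = 24·366/450 = 19.5200; c·n₁/n = 76·84/450 = 14.1867
Stratum 3 (High): n₁ = 63, n₀ = 408, n = 471; a·n₀/n = 28·408/471 = 24.2548; c·n₁/n = 133·63/471 = 17.7898
RR_MH = (51.5070 + 19.5200 + 24.2548) / (36.5000 + 14.1867 + 17.7898) = 95.2818 / 68.4765 = 1.39145

1.391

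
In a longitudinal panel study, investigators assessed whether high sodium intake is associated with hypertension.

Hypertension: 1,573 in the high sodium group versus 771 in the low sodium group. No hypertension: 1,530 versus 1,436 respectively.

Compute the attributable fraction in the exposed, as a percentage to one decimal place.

31.1

From the description: a = 1573, b = 1530, c = 771, d = 1436.
Risk in exposed = 1573/3103 = 0.50693; risk in unexposed = 771/2207 = 0.34934.
RR = 0.50693/0.34934 = 1.45109
AR% = (RR − 1)/RR × 100 = (1.45109 − 1)/1.45109 × 100 = 31.0864%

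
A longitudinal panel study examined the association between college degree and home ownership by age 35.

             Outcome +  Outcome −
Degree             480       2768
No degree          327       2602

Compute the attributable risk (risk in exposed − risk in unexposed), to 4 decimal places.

Cells: a = 480, b = 2768, c = 327, d = 2602.
Risk in exposed = 480/3248 = 0.147783; risk in unexposed = 327/2929 = 0.111642.
Risk difference = 0.147783 − 0.111642 = 0.036141

0.0361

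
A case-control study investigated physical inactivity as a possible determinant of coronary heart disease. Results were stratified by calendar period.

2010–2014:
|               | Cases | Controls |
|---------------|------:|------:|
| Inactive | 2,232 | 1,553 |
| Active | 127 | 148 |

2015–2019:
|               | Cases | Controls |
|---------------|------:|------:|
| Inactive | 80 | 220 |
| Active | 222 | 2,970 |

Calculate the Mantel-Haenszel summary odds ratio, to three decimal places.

OR_MH = Σ(aᵢdᵢ/nᵢ) / Σ(bᵢcᵢ/nᵢ), where nᵢ is the stratum total.
Stratum 1 (2010–2014): n = 4060; a·d/n = 2232·148/4060 = 81.3635; b·c/n = 1553·127/4060 = 48.5791
Stratum 2 (2015–2019): n = 3492; a·d/n = 80·2970/3492 = 68.0412; b·c/n = 220·222/3492 = 13.9863
OR_MH = (81.3635 + 68.0412) / (48.5791 + 13.9863) = 149.4048 / 62.5653 = 2.38798

2.388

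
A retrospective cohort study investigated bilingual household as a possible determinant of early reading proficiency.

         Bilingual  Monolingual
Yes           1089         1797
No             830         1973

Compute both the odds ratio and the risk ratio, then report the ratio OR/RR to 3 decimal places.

1.210

Reading the table with exposure as columns: a = 1089 (Bilingual, case), b = 830 (Bilingual, non-case), c = 1797 (Monolingual, case), d = 1973.
OR = (1089·1973)/(830·1797) = 2148597/1491510 = 1.44055
Risk in exposed = 1089/1919 = 0.56748; risk in unexposed = 1797/3770 = 0.47666; RR = 1.19055
OR/RR = 1.44055 / 1.19055 = 1.20999
The outcome is not rare, so the OR lies further from 1 than the RR.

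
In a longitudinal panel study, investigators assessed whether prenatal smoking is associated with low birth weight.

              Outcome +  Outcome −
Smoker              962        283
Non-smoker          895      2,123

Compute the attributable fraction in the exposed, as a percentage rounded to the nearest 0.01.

Cells: a = 962, b = 283, c = 895, d = 2123.
Risk in exposed = 962/1245 = 0.77269; risk in unexposed = 895/3018 = 0.29655.
RR = 0.77269/0.29655 = 2.60557
AR% = (RR − 1)/RR × 100 = (2.60557 − 1)/2.60557 × 100 = 61.6206%

61.62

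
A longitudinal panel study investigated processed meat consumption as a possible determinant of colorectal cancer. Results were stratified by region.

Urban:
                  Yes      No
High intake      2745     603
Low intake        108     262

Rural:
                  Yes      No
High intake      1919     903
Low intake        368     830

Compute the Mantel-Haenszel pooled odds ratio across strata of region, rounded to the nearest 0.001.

5.886

OR_MH = Σ(aᵢdᵢ/nᵢ) / Σ(bᵢcᵢ/nᵢ), where nᵢ is the stratum total.
Stratum 1 (Urban): n = 3718; a·d/n = 2745·262/3718 = 193.4346; b·c/n = 603·108/3718 = 17.5159
Stratum 2 (Rural): n = 4020; a·d/n = 1919·830/4020 = 396.2114; b·c/n = 903·368/4020 = 82.6627
OR_MH = (193.4346 + 396.2114) / (17.5159 + 82.6627) = 589.6461 / 100.1786 = 5.88595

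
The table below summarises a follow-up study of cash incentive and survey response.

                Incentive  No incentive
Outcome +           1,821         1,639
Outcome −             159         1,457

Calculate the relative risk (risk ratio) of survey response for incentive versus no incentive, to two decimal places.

Reading the table with exposure as columns: a = 1821 (Incentive, case), b = 159 (Incentive, non-case), c = 1639 (No incentive, case), d = 1457.
Risk in exposed = 1821/1980 = 0.91970; risk in unexposed = 1639/3096 = 0.52939.
RR = 0.91970 / 0.52939 = 1.73727
The risk among the exposed is 1.74 times that among the unexposed.

1.74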